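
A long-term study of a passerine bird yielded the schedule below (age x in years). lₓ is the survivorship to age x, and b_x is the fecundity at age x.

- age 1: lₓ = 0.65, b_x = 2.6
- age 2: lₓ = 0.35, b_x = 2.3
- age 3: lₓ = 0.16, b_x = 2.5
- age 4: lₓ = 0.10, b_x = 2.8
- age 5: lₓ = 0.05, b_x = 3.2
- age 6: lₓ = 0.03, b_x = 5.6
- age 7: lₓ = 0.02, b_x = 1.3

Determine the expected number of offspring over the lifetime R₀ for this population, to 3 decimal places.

3.529

R₀ = Σ lₓ b_x:
  age 1: 0.65 × 2.6 = 1.6900
  age 2: 0.35 × 2.3 = 0.8050
  age 3: 0.16 × 2.5 = 0.4000
  age 4: 0.10 × 2.8 = 0.2800
  age 5: 0.05 × 3.2 = 0.1600
  age 6: 0.03 × 5.6 = 0.1680
  age 7: 0.02 × 1.3 = 0.0260
R₀ = 1.6900 + 0.8050 + 0.4000 + 0.2800 + 0.1600 + 0.1680 + 0.0260 = 3.5290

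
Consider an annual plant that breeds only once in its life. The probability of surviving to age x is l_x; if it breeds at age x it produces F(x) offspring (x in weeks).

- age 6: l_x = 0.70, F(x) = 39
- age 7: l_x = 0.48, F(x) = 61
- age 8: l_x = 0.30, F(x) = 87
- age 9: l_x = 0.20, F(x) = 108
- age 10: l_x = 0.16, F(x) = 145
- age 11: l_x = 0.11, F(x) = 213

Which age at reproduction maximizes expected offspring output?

Expected offspring if breeding at age x = l_x × F(x):
  age 6: 0.70 × 39 = 27.300
  age 7: 0.48 × 61 = 29.280
  age 8: 0.30 × 87 = 26.100
  age 9: 0.20 × 108 = 21.600
  age 10: 0.16 × 145 = 23.200
  age 11: 0.11 × 213 = 23.430
Maximum at age 7 (29.280).

7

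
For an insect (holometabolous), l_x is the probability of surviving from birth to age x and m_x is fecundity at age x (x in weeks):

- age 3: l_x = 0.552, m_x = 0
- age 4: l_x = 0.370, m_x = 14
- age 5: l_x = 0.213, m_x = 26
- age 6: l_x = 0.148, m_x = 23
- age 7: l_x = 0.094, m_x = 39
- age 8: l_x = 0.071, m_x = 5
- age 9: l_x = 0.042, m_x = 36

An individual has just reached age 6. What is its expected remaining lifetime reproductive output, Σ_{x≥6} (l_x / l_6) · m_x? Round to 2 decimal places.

l_6 = 0.148. Conditional survival from age 6 to x is l_x / l_6.
  x=6: (0.148/0.148) × 23 = 23.0000
  x=7: (0.094/0.148) × 39 = 24.7703
  x=8: (0.071/0.148) × 5 = 2.3986
  x=9: (0.042/0.148) × 36 = 10.2162
Sum = 23.0000 + 24.7703 + 2.3986 + 10.2162 = 60.3851

60.39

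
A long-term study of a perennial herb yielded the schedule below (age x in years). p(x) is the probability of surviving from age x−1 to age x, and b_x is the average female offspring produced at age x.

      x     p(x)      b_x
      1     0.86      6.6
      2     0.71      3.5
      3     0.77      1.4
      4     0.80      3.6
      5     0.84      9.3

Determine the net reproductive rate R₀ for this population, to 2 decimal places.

12.76

Survivorship from birth: l_x = p_1·p_2·…·p_x.
  l_1 = 0.86000
  l_2 = 0.61060
  l_3 = 0.47016
  l_4 = 0.37613
  l_5 = 0.31595
R₀ = Σ l_x b_x:
  age 1: 0.86000 × 6.6 = 5.6760
  age 2: 0.61060 × 3.5 = 2.1371
  age 3: 0.47016 × 1.4 = 0.6582
  age 4: 0.37613 × 3.6 = 1.3541
  age 5: 0.31595 × 9.3 = 2.9383
R₀ = 5.6760 + 2.1371 + 0.6582 + 1.3541 + 2.9383 = 12.7637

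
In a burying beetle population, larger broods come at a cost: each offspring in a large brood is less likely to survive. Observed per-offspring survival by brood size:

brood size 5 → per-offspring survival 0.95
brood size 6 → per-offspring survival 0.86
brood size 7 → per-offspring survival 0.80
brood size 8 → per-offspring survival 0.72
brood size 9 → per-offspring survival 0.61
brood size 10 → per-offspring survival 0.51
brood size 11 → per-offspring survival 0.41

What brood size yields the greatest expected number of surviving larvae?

Expected surviving larvae = c × s(c):
  c=5: 5 × 0.95 = 4.750
  c=6: 6 × 0.86 = 5.160
  c=7: 7 × 0.80 = 5.600
  c=8: 8 × 0.72 = 5.760
  c=9: 9 × 0.61 = 5.490
  c=10: 10 × 0.51 = 5.100
  c=11: 11 × 0.41 = 4.510
Maximum at c = 8 (5.760 surviving larvae).

8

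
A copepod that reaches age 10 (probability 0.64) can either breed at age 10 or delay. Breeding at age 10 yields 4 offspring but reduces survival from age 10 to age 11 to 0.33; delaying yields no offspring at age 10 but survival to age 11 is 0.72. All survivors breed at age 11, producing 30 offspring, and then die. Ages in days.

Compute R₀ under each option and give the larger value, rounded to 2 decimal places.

13.82

breed at age 10: R₀ = 0.64 × (4 + 0.33 × 30) = 0.64 × 13.9000 = 8.8960
delay to age 11: R₀ = 0.64 × (0.72 × 30) = 0.64 × 21.6000 = 13.8240
Higher: delay to age 11 (13.8240).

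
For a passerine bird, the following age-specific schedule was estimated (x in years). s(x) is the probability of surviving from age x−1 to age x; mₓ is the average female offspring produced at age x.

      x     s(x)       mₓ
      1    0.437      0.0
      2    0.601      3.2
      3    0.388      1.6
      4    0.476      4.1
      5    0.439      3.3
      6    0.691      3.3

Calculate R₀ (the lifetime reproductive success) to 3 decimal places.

Survivorship from birth: l_x = s_1·s_2·…·s_x.
  l_1 = 0.43700
  l_2 = 0.26264
  l_3 = 0.10190
  l_4 = 0.04851
  l_5 = 0.02129
  l_6 = 0.01471
R₀ = Σ l_x mₓ:
  age 1: 0.43700 × 0.0 = 0.0000
  age 2: 0.26264 × 3.2 = 0.8404
  age 3: 0.10190 × 1.6 = 0.1630
  age 4: 0.04851 × 4.1 = 0.1989
  age 5: 0.02129 × 3.3 = 0.0703
  age 6: 0.01471 × 3.3 = 0.0485
R₀ = 0.0000 + 0.8404 + 0.1630 + 0.1989 + 0.0703 + 0.0485 = 1.3212

1.321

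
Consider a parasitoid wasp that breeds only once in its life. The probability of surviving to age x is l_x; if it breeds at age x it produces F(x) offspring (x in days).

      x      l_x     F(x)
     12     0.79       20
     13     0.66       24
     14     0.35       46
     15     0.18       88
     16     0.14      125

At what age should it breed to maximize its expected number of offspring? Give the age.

16

Expected offspring if breeding at age x = l_x × F(x):
  age 12: 0.79 × 20 = 15.800
  age 13: 0.66 × 24 = 15.840
  age 14: 0.35 × 46 = 16.100
  age 15: 0.18 × 88 = 15.840
  age 16: 0.14 × 125 = 17.500
Maximum at age 16 (17.500).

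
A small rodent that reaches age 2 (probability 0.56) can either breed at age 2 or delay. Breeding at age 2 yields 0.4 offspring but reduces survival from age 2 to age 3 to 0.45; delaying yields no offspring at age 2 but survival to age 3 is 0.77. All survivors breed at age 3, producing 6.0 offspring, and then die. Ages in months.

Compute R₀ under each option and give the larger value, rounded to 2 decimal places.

breed at age 2: R₀ = 0.56 × (0.4 + 0.45 × 6.0) = 0.56 × 3.1000 = 1.7360
delay to age 3: R₀ = 0.56 × (0.77 × 6.0) = 0.56 × 4.6200 = 2.5872
Higher: delay to age 3 (2.5872).

2.59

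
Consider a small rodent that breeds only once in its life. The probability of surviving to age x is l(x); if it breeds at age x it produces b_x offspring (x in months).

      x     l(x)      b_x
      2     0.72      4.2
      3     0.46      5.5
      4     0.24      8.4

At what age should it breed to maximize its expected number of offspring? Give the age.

2

Expected offspring if breeding at age x = l(x) × b_x:
  age 2: 0.72 × 4.2 = 3.024
  age 3: 0.46 × 5.5 = 2.530
  age 4: 0.24 × 8.4 = 2.016
Maximum at age 2 (3.024).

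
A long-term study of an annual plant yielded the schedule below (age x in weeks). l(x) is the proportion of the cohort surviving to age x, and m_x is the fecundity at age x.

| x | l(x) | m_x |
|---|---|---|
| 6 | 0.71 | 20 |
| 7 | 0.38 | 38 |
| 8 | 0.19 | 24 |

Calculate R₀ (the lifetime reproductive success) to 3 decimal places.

R₀ = Σ l(x) m_x:
  age 6: 0.71 × 20 = 14.2000
  age 7: 0.38 × 38 = 14.4400
  age 8: 0.19 × 24 = 4.5600
R₀ = 14.2000 + 14.4400 + 4.5600 = 33.2000

33.200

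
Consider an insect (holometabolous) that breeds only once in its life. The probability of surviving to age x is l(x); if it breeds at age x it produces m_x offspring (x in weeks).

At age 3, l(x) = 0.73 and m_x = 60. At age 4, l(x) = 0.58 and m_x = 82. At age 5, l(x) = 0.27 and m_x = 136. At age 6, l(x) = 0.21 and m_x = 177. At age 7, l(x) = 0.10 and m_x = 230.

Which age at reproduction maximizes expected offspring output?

Expected offspring if breeding at age x = l(x) × m_x:
  age 3: 0.73 × 60 = 43.800
  age 4: 0.58 × 82 = 47.560
  age 5: 0.27 × 136 = 36.720
  age 6: 0.21 × 177 = 37.170
  age 7: 0.10 × 230 = 23.000
Maximum at age 4 (47.560).

4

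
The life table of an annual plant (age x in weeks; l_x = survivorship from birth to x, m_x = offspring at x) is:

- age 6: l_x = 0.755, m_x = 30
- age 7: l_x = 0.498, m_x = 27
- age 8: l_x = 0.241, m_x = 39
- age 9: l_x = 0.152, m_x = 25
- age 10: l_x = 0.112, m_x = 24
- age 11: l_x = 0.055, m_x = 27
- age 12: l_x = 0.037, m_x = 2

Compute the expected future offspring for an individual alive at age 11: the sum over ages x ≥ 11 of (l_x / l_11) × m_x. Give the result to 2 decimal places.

l_11 = 0.055. Conditional survival from age 11 to x is l_x / l_11.
  x=11: (0.055/0.055) × 27 = 27.0000
  x=12: (0.037/0.055) × 2 = 1.3455
Sum = 27.0000 + 1.3455 = 28.3455

28.35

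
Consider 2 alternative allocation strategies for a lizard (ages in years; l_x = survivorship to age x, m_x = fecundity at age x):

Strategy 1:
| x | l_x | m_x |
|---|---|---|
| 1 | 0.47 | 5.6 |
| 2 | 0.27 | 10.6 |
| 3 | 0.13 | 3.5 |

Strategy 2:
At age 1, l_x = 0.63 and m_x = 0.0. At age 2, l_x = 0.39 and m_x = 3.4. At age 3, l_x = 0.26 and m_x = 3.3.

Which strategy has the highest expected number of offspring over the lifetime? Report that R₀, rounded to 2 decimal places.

5.95

Strategy 1: R₀ = 0.47×5.6 + 0.27×10.6 + 0.13×3.5 = 5.9490
Strategy 2: R₀ = 0.63×0.0 + 0.39×3.4 + 0.26×3.3 = 2.1840
Highest R₀: strategy 1 with 5.9490.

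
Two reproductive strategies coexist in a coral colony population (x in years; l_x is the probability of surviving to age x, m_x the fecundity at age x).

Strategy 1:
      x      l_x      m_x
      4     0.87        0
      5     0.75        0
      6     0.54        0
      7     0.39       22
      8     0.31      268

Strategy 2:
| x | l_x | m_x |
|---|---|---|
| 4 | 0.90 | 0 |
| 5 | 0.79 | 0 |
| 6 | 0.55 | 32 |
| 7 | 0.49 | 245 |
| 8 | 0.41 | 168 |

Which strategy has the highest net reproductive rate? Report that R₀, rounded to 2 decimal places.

206.53

Strategy 1: R₀ = 0.87×0 + 0.75×0 + 0.54×0 + 0.39×22 + 0.31×268 = 91.6600
Strategy 2: R₀ = 0.90×0 + 0.79×0 + 0.55×32 + 0.49×245 + 0.41×168 = 206.5300
Highest R₀: strategy 2 with 206.5300.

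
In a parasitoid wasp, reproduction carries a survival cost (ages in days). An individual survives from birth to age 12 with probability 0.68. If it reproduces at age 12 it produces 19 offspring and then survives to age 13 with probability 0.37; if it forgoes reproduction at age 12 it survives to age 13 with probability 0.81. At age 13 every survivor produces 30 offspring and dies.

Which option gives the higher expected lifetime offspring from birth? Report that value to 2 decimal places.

breed at age 12: R₀ = 0.68 × (19 + 0.37 × 30) = 0.68 × 30.1000 = 20.4680
delay to age 13: R₀ = 0.68 × (0.81 × 30) = 0.68 × 24.3000 = 16.5240
Higher: breed at age 12 (20.4680).

20.47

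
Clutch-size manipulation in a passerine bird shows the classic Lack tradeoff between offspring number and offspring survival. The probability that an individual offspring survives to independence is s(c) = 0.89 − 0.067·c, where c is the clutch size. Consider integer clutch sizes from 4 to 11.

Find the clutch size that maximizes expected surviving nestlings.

7

Expected surviving nestlings = c × s(c):
  c=4: 4 × 0.622 = 2.488
  c=5: 5 × 0.555 = 2.775
  c=6: 6 × 0.488 = 2.928
  c=7: 7 × 0.421 = 2.947
  c=8: 8 × 0.354 = 2.832
  c=9: 9 × 0.287 = 2.583
  c=10: 10 × 0.220 = 2.200
  c=11: 11 × 0.153 = 1.683
Maximum at c = 7 (2.947 surviving nestlings).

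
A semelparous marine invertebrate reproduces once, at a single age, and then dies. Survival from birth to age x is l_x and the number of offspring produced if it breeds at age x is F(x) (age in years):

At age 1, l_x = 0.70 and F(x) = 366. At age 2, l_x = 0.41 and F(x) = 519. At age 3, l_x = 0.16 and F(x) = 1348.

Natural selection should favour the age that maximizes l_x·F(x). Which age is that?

1

Expected offspring if breeding at age x = l_x × F(x):
  age 1: 0.70 × 366 = 256.200
  age 2: 0.41 × 519 = 212.790
  age 3: 0.16 × 1348 = 215.680
Maximum at age 1 (256.200).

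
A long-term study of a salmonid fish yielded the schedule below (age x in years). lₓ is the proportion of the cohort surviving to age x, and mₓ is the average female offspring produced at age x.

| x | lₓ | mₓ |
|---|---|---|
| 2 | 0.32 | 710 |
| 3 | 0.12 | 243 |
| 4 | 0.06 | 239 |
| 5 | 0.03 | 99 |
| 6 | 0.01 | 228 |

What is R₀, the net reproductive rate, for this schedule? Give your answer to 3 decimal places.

275.950

R₀ = Σ lₓ mₓ:
  age 2: 0.32 × 710 = 227.2000
  age 3: 0.12 × 243 = 29.1600
  age 4: 0.06 × 239 = 14.3400
  age 5: 0.03 × 99 = 2.9700
  age 6: 0.01 × 228 = 2.2800
R₀ = 227.2000 + 29.1600 + 14.3400 + 2.9700 + 2.2800 = 275.9500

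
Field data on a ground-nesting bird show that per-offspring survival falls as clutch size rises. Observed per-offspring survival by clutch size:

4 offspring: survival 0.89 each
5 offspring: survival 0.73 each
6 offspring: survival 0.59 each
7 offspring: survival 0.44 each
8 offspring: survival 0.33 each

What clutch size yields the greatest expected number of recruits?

5

Expected recruits = c × s(c):
  c=4: 4 × 0.89 = 3.560
  c=5: 5 × 0.73 = 3.650
  c=6: 6 × 0.59 = 3.540
  c=7: 7 × 0.44 = 3.080
  c=8: 8 × 0.33 = 2.640
Maximum at c = 5 (3.650 recruits).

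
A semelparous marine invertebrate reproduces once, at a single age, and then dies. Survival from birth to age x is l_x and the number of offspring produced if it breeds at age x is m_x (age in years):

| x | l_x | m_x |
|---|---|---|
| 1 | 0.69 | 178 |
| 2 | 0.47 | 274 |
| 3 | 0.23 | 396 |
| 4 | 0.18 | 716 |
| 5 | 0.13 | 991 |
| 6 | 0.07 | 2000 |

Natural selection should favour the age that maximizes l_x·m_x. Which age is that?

Expected offspring if breeding at age x = l_x × m_x:
  age 1: 0.69 × 178 = 122.820
  age 2: 0.47 × 274 = 128.780
  age 3: 0.23 × 396 = 91.080
  age 4: 0.18 × 716 = 128.880
  age 5: 0.13 × 991 = 128.830
  age 6: 0.07 × 2000 = 140.000
Maximum at age 6 (140.000).

6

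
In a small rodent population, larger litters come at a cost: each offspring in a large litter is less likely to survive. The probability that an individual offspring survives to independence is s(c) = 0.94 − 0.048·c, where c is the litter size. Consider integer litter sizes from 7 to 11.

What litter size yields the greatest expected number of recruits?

10

Expected recruits = c × s(c):
  c=7: 7 × 0.604 = 4.228
  c=8: 8 × 0.556 = 4.448
  c=9: 9 × 0.508 = 4.572
  c=10: 10 × 0.460 = 4.600
  c=11: 11 × 0.412 = 4.532
Maximum at c = 10 (4.600 recruits).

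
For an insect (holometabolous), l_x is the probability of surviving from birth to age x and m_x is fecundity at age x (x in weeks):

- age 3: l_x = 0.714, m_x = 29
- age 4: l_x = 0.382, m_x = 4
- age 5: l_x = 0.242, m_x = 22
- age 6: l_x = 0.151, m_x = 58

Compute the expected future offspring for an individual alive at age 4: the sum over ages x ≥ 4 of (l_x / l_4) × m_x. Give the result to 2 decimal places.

40.86

l_4 = 0.382. Conditional survival from age 4 to x is l_x / l_4.
  x=4: (0.382/0.382) × 4 = 4.0000
  x=5: (0.242/0.382) × 22 = 13.9372
  x=6: (0.151/0.382) × 58 = 22.9267
Sum = 4.0000 + 13.9372 + 22.9267 = 40.8639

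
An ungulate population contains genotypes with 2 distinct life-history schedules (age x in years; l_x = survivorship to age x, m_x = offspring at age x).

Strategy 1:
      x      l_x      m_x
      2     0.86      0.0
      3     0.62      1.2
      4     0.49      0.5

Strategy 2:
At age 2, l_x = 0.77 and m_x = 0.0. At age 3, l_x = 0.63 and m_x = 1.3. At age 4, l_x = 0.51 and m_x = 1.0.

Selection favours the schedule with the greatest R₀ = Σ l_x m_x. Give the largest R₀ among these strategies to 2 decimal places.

Strategy 1: R₀ = 0.86×0.0 + 0.62×1.2 + 0.49×0.5 = 0.9890
Strategy 2: R₀ = 0.77×0.0 + 0.63×1.3 + 0.51×1.0 = 1.3290
Highest R₀: strategy 2 with 1.3290.

1.33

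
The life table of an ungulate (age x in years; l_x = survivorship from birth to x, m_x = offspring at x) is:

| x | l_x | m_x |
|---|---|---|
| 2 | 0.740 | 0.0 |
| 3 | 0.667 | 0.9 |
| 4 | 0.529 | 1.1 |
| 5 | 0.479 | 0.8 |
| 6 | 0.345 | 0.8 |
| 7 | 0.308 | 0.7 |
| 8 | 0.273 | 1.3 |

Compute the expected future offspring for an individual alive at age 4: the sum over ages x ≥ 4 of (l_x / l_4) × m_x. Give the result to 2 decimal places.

3.42

l_4 = 0.529. Conditional survival from age 4 to x is l_x / l_4.
  x=4: (0.529/0.529) × 1.1 = 1.1000
  x=5: (0.479/0.529) × 0.8 = 0.7244
  x=6: (0.345/0.529) × 0.8 = 0.5217
  x=7: (0.308/0.529) × 0.7 = 0.4076
  x=8: (0.273/0.529) × 1.3 = 0.6709
Sum = 1.1000 + 0.7244 + 0.5217 + 0.4076 + 0.6709 = 3.4246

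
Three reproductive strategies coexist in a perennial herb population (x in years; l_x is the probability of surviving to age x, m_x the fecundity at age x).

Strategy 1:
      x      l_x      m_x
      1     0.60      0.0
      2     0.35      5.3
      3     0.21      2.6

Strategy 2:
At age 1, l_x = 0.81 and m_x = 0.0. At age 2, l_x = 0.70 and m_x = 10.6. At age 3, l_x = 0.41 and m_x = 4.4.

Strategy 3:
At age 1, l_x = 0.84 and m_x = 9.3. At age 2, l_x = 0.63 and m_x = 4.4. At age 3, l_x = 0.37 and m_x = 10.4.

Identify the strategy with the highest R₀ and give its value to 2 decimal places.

14.43

Strategy 1: R₀ = 0.60×0.0 + 0.35×5.3 + 0.21×2.6 = 2.4010
Strategy 2: R₀ = 0.81×0.0 + 0.70×10.6 + 0.41×4.4 = 9.2240
Strategy 3: R₀ = 0.84×9.3 + 0.63×4.4 + 0.37×10.4 = 14.4320
Highest R₀: strategy 3 with 14.4320.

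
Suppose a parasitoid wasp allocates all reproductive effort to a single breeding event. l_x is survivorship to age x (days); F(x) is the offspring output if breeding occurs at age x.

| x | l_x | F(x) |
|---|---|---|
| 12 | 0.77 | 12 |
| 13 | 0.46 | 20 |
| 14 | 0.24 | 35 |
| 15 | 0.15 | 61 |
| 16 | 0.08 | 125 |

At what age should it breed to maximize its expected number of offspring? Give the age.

16

Expected offspring if breeding at age x = l_x × F(x):
  age 12: 0.77 × 12 = 9.240
  age 13: 0.46 × 20 = 9.200
  age 14: 0.24 × 35 = 8.400
  age 15: 0.15 × 61 = 9.150
  age 16: 0.08 × 125 = 10.000
Maximum at age 16 (10.000).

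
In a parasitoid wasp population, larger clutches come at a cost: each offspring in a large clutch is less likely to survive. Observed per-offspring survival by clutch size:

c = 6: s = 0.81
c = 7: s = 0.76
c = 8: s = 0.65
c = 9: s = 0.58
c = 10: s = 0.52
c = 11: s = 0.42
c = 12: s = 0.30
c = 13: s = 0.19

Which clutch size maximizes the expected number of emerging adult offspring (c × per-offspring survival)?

7

Expected emerging adult offspring = c × s(c):
  c=6: 6 × 0.81 = 4.860
  c=7: 7 × 0.76 = 5.320
  c=8: 8 × 0.65 = 5.200
  c=9: 9 × 0.58 = 5.220
  c=10: 10 × 0.52 = 5.200
  c=11: 11 × 0.42 = 4.620
  c=12: 12 × 0.30 = 3.600
  c=13: 13 × 0.19 = 2.470
Maximum at c = 7 (5.320 emerging adult offspring).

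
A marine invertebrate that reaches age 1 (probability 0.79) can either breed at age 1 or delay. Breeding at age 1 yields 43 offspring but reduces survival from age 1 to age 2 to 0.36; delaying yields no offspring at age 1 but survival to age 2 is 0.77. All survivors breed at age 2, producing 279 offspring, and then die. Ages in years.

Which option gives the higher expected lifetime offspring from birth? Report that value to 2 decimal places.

169.72

breed at age 1: R₀ = 0.79 × (43 + 0.36 × 279) = 0.79 × 143.4400 = 113.3176
delay to age 2: R₀ = 0.79 × (0.77 × 279) = 0.79 × 214.8300 = 169.7157
Higher: delay to age 2 (169.7157).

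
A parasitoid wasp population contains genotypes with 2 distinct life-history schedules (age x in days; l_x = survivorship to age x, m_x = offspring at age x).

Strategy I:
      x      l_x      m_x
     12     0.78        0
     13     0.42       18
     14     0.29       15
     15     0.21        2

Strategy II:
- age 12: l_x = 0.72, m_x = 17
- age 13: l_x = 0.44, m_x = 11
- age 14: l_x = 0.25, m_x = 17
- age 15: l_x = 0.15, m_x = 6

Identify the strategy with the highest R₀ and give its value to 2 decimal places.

Strategy I: R₀ = 0.78×0 + 0.42×18 + 0.29×15 + 0.21×2 = 12.3300
Strategy II: R₀ = 0.72×17 + 0.44×11 + 0.25×17 + 0.15×6 = 22.2300
Highest R₀: strategy II with 22.2300.

22.23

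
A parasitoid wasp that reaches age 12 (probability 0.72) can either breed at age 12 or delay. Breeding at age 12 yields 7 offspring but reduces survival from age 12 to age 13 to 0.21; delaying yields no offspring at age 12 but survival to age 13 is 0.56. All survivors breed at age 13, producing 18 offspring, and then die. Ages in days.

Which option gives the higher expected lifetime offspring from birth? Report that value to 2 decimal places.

breed at age 12: R₀ = 0.72 × (7 + 0.21 × 18) = 0.72 × 10.7800 = 7.7616
delay to age 13: R₀ = 0.72 × (0.56 × 18) = 0.72 × 10.0800 = 7.2576
Higher: breed at age 12 (7.7616).

7.76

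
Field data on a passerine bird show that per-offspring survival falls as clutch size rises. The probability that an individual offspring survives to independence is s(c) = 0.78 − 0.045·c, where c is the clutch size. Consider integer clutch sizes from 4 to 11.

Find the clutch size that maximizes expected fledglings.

9

Expected fledglings = c × s(c):
  c=4: 4 × 0.600 = 2.400
  c=5: 5 × 0.555 = 2.775
  c=6: 6 × 0.510 = 3.060
  c=7: 7 × 0.465 = 3.255
  c=8: 8 × 0.420 = 3.360
  c=9: 9 × 0.375 = 3.375
  c=10: 10 × 0.330 = 3.300
  c=11: 11 × 0.285 = 3.135
Maximum at c = 9 (3.375 fledglings).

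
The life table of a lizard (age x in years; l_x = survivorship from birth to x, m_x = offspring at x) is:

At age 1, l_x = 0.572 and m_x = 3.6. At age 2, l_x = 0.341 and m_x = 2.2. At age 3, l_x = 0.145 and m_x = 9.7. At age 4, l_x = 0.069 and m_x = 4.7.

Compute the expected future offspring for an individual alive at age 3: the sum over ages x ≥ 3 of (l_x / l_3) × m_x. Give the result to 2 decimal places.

l_3 = 0.145. Conditional survival from age 3 to x is l_x / l_3.
  x=3: (0.145/0.145) × 9.7 = 9.7000
  x=4: (0.069/0.145) × 4.7 = 2.2366
Sum = 9.7000 + 2.2366 = 11.9366

11.94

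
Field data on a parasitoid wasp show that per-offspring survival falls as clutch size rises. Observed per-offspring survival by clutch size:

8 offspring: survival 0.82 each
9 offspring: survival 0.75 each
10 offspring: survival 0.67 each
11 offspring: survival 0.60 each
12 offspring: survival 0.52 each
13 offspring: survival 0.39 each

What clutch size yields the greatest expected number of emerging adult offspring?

9

Expected emerging adult offspring = c × s(c):
  c=8: 8 × 0.82 = 6.560
  c=9: 9 × 0.75 = 6.750
  c=10: 10 × 0.67 = 6.700
  c=11: 11 × 0.60 = 6.600
  c=12: 12 × 0.52 = 6.240
  c=13: 13 × 0.39 = 5.070
Maximum at c = 9 (6.750 emerging adult offspring).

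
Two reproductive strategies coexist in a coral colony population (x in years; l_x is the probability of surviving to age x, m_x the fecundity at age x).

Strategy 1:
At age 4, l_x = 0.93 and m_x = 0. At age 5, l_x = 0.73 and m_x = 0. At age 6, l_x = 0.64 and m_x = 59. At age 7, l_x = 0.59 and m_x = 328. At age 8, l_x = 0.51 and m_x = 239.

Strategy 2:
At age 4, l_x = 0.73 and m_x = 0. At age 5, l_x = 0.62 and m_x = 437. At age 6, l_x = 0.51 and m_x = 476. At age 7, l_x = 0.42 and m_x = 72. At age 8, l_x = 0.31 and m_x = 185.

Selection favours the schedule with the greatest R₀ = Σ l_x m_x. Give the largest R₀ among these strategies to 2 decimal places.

601.29

Strategy 1: R₀ = 0.93×0 + 0.73×0 + 0.64×59 + 0.59×328 + 0.51×239 = 353.1700
Strategy 2: R₀ = 0.73×0 + 0.62×437 + 0.51×476 + 0.42×72 + 0.31×185 = 601.2900
Highest R₀: strategy 2 with 601.2900.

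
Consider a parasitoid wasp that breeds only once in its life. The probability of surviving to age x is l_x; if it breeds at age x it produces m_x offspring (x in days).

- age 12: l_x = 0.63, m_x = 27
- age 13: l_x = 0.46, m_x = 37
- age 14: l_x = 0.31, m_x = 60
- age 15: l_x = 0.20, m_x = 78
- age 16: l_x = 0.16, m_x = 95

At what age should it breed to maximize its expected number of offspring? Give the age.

Expected offspring if breeding at age x = l_x × m_x:
  age 12: 0.63 × 27 = 17.010
  age 13: 0.46 × 37 = 17.020
  age 14: 0.31 × 60 = 18.600
  age 15: 0.20 × 78 = 15.600
  age 16: 0.16 × 95 = 15.200
Maximum at age 14 (18.600).

14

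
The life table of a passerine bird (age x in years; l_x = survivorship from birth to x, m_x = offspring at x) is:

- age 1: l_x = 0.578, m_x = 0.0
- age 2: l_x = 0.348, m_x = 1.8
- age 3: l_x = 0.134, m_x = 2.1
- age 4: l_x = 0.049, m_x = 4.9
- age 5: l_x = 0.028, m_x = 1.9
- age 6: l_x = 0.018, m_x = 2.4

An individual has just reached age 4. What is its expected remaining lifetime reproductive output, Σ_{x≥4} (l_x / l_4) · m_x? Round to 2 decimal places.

6.87

l_4 = 0.049. Conditional survival from age 4 to x is l_x / l_4.
  x=4: (0.049/0.049) × 4.9 = 4.9000
  x=5: (0.028/0.049) × 1.9 = 1.0857
  x=6: (0.018/0.049) × 2.4 = 0.8816
Sum = 4.9000 + 1.0857 + 0.8816 = 6.8673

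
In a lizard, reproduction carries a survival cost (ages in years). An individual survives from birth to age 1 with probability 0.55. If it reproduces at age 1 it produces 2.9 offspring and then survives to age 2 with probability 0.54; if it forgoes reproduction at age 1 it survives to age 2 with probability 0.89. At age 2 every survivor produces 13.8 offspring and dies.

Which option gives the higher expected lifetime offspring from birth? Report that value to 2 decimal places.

6.76

breed at age 1: R₀ = 0.55 × (2.9 + 0.54 × 13.8) = 0.55 × 10.3520 = 5.6936
delay to age 2: R₀ = 0.55 × (0.89 × 13.8) = 0.55 × 12.2820 = 6.7551
Higher: delay to age 2 (6.7551).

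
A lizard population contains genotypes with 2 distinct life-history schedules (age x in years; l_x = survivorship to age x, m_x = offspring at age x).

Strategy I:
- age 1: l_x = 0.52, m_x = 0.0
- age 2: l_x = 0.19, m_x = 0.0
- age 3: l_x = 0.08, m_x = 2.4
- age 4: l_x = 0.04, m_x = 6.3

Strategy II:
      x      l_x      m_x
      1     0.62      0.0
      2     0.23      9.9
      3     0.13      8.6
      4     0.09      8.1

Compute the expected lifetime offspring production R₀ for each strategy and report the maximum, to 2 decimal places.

Strategy I: R₀ = 0.52×0.0 + 0.19×0.0 + 0.08×2.4 + 0.04×6.3 = 0.4440
Strategy II: R₀ = 0.62×0.0 + 0.23×9.9 + 0.13×8.6 + 0.09×8.1 = 4.1240
Highest R₀: strategy II with 4.1240.

4.12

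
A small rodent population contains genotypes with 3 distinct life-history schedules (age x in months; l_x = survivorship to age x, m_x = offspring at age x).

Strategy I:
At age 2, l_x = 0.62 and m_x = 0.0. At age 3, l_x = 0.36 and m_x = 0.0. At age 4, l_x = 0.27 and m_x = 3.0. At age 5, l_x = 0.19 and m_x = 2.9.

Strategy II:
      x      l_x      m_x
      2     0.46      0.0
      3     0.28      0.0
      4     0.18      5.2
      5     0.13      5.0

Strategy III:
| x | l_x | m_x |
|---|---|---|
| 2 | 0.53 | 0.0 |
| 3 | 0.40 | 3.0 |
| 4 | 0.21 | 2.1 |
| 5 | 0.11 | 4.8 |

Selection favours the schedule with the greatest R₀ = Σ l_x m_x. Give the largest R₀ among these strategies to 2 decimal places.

Strategy I: R₀ = 0.62×0.0 + 0.36×0.0 + 0.27×3.0 + 0.19×2.9 = 1.3610
Strategy II: R₀ = 0.46×0.0 + 0.28×0.0 + 0.18×5.2 + 0.13×5.0 = 1.5860
Strategy III: R₀ = 0.53×0.0 + 0.40×3.0 + 0.21×2.1 + 0.11×4.8 = 2.1690
Highest R₀: strategy III with 2.1690.

2.17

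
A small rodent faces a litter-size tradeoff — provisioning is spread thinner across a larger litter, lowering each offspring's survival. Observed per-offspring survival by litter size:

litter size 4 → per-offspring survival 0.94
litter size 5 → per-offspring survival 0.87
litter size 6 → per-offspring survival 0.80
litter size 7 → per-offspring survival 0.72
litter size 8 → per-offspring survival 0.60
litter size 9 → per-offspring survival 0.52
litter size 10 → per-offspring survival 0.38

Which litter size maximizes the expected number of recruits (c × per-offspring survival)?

Expected recruits = c × s(c):
  c=4: 4 × 0.94 = 3.760
  c=5: 5 × 0.87 = 4.350
  c=6: 6 × 0.80 = 4.800
  c=7: 7 × 0.72 = 5.040
  c=8: 8 × 0.60 = 4.800
  c=9: 9 × 0.52 = 4.680
  c=10: 10 × 0.38 = 3.800
Maximum at c = 7 (5.040 recruits).

7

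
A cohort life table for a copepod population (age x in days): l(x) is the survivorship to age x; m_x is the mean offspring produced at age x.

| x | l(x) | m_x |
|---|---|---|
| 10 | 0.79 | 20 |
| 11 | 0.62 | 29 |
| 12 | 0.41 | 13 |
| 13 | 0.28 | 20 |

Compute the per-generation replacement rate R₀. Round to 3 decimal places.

44.710

R₀ = Σ l(x) m_x:
  age 10: 0.79 × 20 = 15.8000
  age 11: 0.62 × 29 = 17.9800
  age 12: 0.41 × 13 = 5.3300
  age 13: 0.28 × 20 = 5.6000
R₀ = 15.8000 + 17.9800 + 5.3300 + 5.6000 = 44.7100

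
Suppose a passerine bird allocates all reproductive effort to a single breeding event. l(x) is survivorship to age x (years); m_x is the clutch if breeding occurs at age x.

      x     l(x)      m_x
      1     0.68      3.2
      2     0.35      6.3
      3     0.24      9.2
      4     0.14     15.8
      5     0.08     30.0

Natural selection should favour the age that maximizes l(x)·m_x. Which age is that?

5

Expected offspring if breeding at age x = l(x) × m_x:
  age 1: 0.68 × 3.2 = 2.176
  age 2: 0.35 × 6.3 = 2.205
  age 3: 0.24 × 9.2 = 2.208
  age 4: 0.14 × 15.8 = 2.212
  age 5: 0.08 × 30.0 = 2.400
Maximum at age 5 (2.400).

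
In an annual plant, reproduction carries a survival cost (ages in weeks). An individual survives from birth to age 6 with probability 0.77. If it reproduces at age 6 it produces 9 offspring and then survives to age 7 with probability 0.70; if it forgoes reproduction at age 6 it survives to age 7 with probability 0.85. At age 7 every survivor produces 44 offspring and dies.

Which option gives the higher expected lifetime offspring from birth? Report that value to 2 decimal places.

breed at age 6: R₀ = 0.77 × (9 + 0.70 × 44) = 0.77 × 39.8000 = 30.6460
delay to age 7: R₀ = 0.77 × (0.85 × 44) = 0.77 × 37.4000 = 28.7980
Higher: breed at age 6 (30.6460).

30.65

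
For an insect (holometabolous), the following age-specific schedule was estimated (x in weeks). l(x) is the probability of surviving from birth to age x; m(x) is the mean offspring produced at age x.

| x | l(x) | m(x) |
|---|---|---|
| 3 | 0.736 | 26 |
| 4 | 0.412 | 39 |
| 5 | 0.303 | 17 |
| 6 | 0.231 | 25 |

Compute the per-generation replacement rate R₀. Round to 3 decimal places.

46.130

R₀ = Σ l(x) m(x):
  age 3: 0.736 × 26 = 19.1360
  age 4: 0.412 × 39 = 16.0680
  age 5: 0.303 × 17 = 5.1510
  age 6: 0.231 × 25 = 5.7750
R₀ = 19.1360 + 16.0680 + 5.1510 + 5.7750 = 46.1300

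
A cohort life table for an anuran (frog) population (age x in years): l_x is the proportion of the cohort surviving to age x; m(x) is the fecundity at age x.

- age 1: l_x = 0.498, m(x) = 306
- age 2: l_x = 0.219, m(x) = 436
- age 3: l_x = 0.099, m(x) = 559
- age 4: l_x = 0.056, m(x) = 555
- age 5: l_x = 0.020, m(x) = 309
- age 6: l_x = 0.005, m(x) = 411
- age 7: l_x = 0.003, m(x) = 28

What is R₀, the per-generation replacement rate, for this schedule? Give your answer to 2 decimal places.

342.61

R₀ = Σ l_x m(x):
  age 1: 0.498 × 306 = 152.3880
  age 2: 0.219 × 436 = 95.4840
  age 3: 0.099 × 559 = 55.3410
  age 4: 0.056 × 555 = 31.0800
  age 5: 0.020 × 309 = 6.1800
  age 6: 0.005 × 411 = 2.0550
  age 7: 0.003 × 28 = 0.0840
R₀ = 152.3880 + 95.4840 + 55.3410 + 31.0800 + 6.1800 + 2.0550 + 0.0840 = 342.6120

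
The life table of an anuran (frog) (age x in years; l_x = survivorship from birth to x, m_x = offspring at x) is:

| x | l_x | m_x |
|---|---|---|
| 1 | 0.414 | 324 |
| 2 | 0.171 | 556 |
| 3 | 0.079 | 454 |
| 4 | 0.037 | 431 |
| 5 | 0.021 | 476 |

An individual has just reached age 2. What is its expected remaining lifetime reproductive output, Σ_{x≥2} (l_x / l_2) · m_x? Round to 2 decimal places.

917.46

l_2 = 0.171. Conditional survival from age 2 to x is l_x / l_2.
  x=2: (0.171/0.171) × 556 = 556.0000
  x=3: (0.079/0.171) × 454 = 209.7427
  x=4: (0.037/0.171) × 431 = 93.2573
  x=5: (0.021/0.171) × 476 = 58.4561
Sum = 556.0000 + 209.7427 + 93.2573 + 58.4561 = 917.4561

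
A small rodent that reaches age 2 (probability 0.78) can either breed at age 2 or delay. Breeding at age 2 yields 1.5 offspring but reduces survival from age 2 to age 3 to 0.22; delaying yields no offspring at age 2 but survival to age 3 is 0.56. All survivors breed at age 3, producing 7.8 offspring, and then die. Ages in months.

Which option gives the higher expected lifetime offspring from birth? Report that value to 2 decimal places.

3.41

breed at age 2: R₀ = 0.78 × (1.5 + 0.22 × 7.8) = 0.78 × 3.2160 = 2.5085
delay to age 3: R₀ = 0.78 × (0.56 × 7.8) = 0.78 × 4.3680 = 3.4070
Higher: delay to age 3 (3.4070).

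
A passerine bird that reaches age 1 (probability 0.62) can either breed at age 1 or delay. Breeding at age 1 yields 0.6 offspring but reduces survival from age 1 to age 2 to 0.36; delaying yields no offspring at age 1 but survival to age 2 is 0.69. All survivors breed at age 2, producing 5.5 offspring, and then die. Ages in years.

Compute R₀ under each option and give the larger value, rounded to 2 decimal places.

breed at age 1: R₀ = 0.62 × (0.6 + 0.36 × 5.5) = 0.62 × 2.5800 = 1.5996
delay to age 2: R₀ = 0.62 × (0.69 × 5.5) = 0.62 × 3.7950 = 2.3529
Higher: delay to age 2 (2.3529).

2.35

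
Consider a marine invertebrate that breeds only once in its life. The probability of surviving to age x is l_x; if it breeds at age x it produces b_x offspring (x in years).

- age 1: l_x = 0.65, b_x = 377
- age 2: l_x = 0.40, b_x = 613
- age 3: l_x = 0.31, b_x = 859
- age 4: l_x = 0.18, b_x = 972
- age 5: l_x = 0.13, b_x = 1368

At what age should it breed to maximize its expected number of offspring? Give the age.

Expected offspring if breeding at age x = l_x × b_x:
  age 1: 0.65 × 377 = 245.050
  age 2: 0.40 × 613 = 245.200
  age 3: 0.31 × 859 = 266.290
  age 4: 0.18 × 972 = 174.960
  age 5: 0.13 × 1368 = 177.840
Maximum at age 3 (266.290).

3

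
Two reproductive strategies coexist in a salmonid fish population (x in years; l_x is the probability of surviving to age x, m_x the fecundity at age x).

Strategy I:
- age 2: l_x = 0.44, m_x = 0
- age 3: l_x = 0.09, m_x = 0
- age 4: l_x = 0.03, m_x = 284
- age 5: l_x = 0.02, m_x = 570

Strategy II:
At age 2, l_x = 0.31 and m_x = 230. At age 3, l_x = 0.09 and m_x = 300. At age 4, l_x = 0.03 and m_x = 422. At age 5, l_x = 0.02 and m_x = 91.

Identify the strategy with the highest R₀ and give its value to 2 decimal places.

Strategy I: R₀ = 0.44×0 + 0.09×0 + 0.03×284 + 0.02×570 = 19.9200
Strategy II: R₀ = 0.31×230 + 0.09×300 + 0.03×422 + 0.02×91 = 112.7800
Highest R₀: strategy II with 112.7800.

112.78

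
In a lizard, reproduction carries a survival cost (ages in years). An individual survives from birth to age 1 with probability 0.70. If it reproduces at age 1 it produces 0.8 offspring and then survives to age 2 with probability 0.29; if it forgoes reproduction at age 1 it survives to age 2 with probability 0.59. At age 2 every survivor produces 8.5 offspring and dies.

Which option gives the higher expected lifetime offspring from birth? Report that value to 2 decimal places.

breed at age 1: R₀ = 0.70 × (0.8 + 0.29 × 8.5) = 0.70 × 3.2650 = 2.2855
delay to age 2: R₀ = 0.70 × (0.59 × 8.5) = 0.70 × 5.0150 = 3.5105
Higher: delay to age 2 (3.5105).

3.51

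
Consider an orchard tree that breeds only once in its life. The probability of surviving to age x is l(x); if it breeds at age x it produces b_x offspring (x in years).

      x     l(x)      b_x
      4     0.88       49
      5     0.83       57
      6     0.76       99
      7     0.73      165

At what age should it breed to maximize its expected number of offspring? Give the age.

Expected offspring if breeding at age x = l(x) × b_x:
  age 4: 0.88 × 49 = 43.120
  age 5: 0.83 × 57 = 47.310
  age 6: 0.76 × 99 = 75.240
  age 7: 0.73 × 165 = 120.450
Maximum at age 7 (120.450).

7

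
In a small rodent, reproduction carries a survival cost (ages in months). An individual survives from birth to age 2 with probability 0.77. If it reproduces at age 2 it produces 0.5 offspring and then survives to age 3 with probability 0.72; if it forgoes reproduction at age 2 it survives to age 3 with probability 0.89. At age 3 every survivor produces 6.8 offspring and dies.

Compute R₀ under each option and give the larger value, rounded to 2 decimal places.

breed at age 2: R₀ = 0.77 × (0.5 + 0.72 × 6.8) = 0.77 × 5.3960 = 4.1549
delay to age 3: R₀ = 0.77 × (0.89 × 6.8) = 0.77 × 6.0520 = 4.6600
Higher: delay to age 3 (4.6600).

4.66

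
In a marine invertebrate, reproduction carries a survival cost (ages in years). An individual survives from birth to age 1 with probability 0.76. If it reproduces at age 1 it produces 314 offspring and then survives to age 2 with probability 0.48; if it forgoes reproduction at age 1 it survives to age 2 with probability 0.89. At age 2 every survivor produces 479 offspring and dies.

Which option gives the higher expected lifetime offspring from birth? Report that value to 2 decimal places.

413.38

breed at age 1: R₀ = 0.76 × (314 + 0.48 × 479) = 0.76 × 543.9200 = 413.3792
delay to age 2: R₀ = 0.76 × (0.89 × 479) = 0.76 × 426.3100 = 323.9956
Higher: breed at age 1 (413.3792).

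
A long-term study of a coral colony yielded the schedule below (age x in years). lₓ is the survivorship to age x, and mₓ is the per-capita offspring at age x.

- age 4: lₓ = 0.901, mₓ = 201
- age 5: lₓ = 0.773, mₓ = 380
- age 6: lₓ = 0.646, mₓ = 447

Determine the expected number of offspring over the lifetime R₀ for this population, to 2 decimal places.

763.60

R₀ = Σ lₓ mₓ:
  age 4: 0.901 × 201 = 181.1010
  age 5: 0.773 × 380 = 293.7400
  age 6: 0.646 × 447 = 288.7620
R₀ = 181.1010 + 293.7400 + 288.7620 = 763.6030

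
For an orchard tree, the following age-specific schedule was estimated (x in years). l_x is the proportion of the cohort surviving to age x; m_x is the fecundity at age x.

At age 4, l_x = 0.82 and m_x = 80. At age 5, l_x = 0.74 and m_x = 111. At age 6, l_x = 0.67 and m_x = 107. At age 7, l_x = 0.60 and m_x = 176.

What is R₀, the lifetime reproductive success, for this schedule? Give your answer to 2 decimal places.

R₀ = Σ l_x m_x:
  age 4: 0.82 × 80 = 65.6000
  age 5: 0.74 × 111 = 82.1400
  age 6: 0.67 × 107 = 71.6900
  age 7: 0.60 × 176 = 105.6000
R₀ = 65.6000 + 82.1400 + 71.6900 + 105.6000 = 325.0300

325.03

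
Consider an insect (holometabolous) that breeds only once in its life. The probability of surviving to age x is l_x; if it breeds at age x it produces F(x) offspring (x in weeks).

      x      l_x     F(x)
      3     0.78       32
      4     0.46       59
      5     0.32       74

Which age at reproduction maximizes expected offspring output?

4

Expected offspring if breeding at age x = l_x × F(x):
  age 3: 0.78 × 32 = 24.960
  age 4: 0.46 × 59 = 27.140
  age 5: 0.32 × 74 = 23.680
Maximum at age 4 (27.140).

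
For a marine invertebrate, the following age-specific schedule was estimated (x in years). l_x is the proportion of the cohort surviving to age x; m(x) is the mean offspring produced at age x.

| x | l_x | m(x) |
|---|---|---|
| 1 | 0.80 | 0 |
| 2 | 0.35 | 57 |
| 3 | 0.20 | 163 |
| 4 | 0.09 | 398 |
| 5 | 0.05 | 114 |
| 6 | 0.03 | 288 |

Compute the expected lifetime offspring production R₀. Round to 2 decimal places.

102.71

R₀ = Σ l_x m(x):
  age 1: 0.80 × 0 = 0.0000
  age 2: 0.35 × 57 = 19.9500
  age 3: 0.20 × 163 = 32.6000
  age 4: 0.09 × 398 = 35.8200
  age 5: 0.05 × 114 = 5.7000
  age 6: 0.03 × 288 = 8.6400
R₀ = 0.0000 + 19.9500 + 32.6000 + 35.8200 + 5.7000 + 8.6400 = 102.7100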